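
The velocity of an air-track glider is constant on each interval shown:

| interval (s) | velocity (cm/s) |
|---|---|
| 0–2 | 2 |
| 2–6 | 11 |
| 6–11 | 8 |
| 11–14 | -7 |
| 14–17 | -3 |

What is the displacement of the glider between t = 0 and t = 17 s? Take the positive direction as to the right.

Net displacement equals the area under the velocity-time graph (areas below the axis count negative).
0–2 s: 2 × 2 = 4 cm
2–6 s: 11 × 4 = 44 cm
6–11 s: 8 × 5 = 40 cm
11–14 s: -7 × 3 = -21 cm
14–17 s: -3 × 3 = -9 cm
Net displacement = 58 cm

58 cm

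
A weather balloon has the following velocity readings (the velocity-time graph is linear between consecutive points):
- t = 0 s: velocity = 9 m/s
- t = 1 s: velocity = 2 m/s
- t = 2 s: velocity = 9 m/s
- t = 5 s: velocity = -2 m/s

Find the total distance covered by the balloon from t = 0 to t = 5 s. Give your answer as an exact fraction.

Distance (not displacement) is the total path length: add the absolute areas under v-t.
0–1 s: |½(9 + 2)(1)| = 5.5 m
1–2 s: |½(2 + 9)(1)| = 5.5 m
2–5 s: v = 0 at t = 49/11 s; triangle areas 243/22 + 6/11 = 255/22 m
Total distance = 497/22 m

497/22 m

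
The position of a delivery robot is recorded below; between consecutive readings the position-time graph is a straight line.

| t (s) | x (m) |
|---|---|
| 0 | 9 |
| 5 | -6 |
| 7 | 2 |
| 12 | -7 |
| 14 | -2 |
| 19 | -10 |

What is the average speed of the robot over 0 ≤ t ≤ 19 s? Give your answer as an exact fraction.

45/19 m/s

Average speed = (total path length)/(elapsed time); on a piecewise-linear x-t graph the path length is Σ|Δx|.
0–5 s: |Δx| = |-6 − 9| = 15 m
5–7 s: |Δx| = |2 − -6| = 8 m
7–12 s: |Δx| = |-7 − 2| = 9 m
12–14 s: |Δx| = |-2 − -7| = 5 m
14–19 s: |Δx| = |-10 − -2| = 8 m
Total path = 45 m; average speed = 45/19 = 45/19 m/s.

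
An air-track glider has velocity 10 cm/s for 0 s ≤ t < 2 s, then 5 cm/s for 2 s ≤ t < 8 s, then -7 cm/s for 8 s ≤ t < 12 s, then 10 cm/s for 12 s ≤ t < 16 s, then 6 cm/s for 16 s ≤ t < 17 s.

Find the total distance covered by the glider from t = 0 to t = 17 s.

Distance (not displacement) is the total path length: add the absolute areas under v-t.
0–2 s: |10| × 2 = 20 cm
2–8 s: |5| × 6 = 30 cm
8–12 s: |-7| × 4 = 28 cm
12–16 s: |10| × 4 = 40 cm
16–17 s: |6| × 1 = 6 cm
Total distance = 124 cm

124 cm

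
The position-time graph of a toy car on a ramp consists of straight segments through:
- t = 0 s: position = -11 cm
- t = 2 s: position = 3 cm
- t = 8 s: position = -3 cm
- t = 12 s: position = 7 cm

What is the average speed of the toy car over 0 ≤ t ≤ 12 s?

2.5 cm/s

Average speed = (total path length)/(elapsed time); on a piecewise-linear x-t graph the path length is Σ|Δx|.
0–2 s: |Δx| = |3 − -11| = 14 cm
2–8 s: |Δx| = |-3 − 3| = 6 cm
8–12 s: |Δx| = |7 − -3| = 10 cm
Total path = 30 cm; average speed = 30/12 = 2.5 cm/s.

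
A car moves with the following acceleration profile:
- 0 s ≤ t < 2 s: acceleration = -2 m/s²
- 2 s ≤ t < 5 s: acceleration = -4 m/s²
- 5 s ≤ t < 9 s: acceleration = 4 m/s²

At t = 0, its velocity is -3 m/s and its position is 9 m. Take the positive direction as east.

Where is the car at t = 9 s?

-84 m

On each constant-a segment, Δv = aΔt and Δx = v₀Δt + ½aΔt²; chain segment to segment.
0–2 s: v starts -3 m/s; Δx = -3·2 + ½·-2·2² = -10 m; v ends -7 m/s.
2–5 s: v starts -7 m/s; Δx = -7·3 + ½·-4·3² = -39 m; v ends -19 m/s.
5–9 s: v starts -19 m/s; Δx = -19·4 + ½·4·4² = -44 m; v ends -3 m/s.
x(9) = 9 + Σ Δx = -84 m.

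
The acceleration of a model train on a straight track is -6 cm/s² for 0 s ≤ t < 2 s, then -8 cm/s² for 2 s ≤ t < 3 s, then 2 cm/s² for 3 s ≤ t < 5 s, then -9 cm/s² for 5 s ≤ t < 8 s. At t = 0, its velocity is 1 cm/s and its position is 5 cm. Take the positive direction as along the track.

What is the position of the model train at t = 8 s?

On each constant-a segment, Δv = aΔt and Δx = v₀Δt + ½aΔt²; chain segment to segment.
0–2 s: v starts 1 cm/s; Δx = 1·2 + ½·-6·2² = -10 cm; v ends -11 cm/s.
2–3 s: v starts -11 cm/s; Δx = -11·1 + ½·-8·1² = -15 cm; v ends -19 cm/s.
3–5 s: v starts -19 cm/s; Δx = -19·2 + ½·2·2² = -34 cm; v ends -15 cm/s.
5–8 s: v starts -15 cm/s; Δx = -15·3 + ½·-9·3² = -85.5 cm; v ends -42 cm/s.
x(8) = 5 + Σ Δx = -139.5 cm.

-139.5 cm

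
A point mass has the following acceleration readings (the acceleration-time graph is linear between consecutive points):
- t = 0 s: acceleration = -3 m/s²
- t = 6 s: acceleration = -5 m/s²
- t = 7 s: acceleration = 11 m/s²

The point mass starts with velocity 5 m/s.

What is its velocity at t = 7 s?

-16 m/s

Δv equals the area under the a-t graph; then v = v₀ + Δv.
0–6 s: ½(-3 + -5)(6) = -24 m/s
6–7 s: ½(-5 + 11)(1) = 3 m/s
Δv = -21 m/s, so v(7) = 5 + (-21) = -16 m/s.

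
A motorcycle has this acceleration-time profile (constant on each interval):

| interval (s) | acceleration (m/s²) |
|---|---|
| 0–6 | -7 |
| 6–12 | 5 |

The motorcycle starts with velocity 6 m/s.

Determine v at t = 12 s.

Δv equals the area under the a-t graph; then v = v₀ + Δv.
0–6 s: -7 × 6 = -42 m/s
6–12 s: 5 × 6 = 30 m/s
Δv = -12 m/s, so v(12) = 6 + (-12) = -6 m/s.

-6 m/s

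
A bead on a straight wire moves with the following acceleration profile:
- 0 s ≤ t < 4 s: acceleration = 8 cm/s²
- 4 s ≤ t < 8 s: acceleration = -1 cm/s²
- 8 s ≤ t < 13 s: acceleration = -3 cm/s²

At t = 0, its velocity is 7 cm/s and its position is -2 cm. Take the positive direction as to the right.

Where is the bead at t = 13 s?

375.5 cm

On each constant-a segment, Δv = aΔt and Δx = v₀Δt + ½aΔt²; chain segment to segment.
0–4 s: v starts 7 cm/s; Δx = 7·4 + ½·8·4² = 92 cm; v ends 39 cm/s.
4–8 s: v starts 39 cm/s; Δx = 39·4 + ½·-1·4² = 148 cm; v ends 35 cm/s.
8–13 s: v starts 35 cm/s; Δx = 35·5 + ½·-3·5² = 137.5 cm; v ends 20 cm/s.
x(13) = -2 + Σ Δx = 375.5 cm.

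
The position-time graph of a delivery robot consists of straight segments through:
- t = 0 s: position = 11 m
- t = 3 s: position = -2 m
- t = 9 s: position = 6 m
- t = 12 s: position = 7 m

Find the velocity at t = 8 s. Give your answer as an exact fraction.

Velocity is the slope of the x-t graph on 3–9 s: (6 − -2)/(9 − 3) = 4/3 m/s.

4/3 m/s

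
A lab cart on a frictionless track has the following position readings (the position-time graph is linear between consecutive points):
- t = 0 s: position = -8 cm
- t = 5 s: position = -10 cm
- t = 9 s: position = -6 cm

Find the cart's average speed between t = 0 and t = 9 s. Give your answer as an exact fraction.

2/3 cm/s

Average speed = (total path length)/(elapsed time); on a piecewise-linear x-t graph the path length is Σ|Δx|.
0–5 s: |Δx| = |-10 − -8| = 2 cm
5–9 s: |Δx| = |-6 − -10| = 4 cm
Total path = 6 cm; average speed = 6/9 = 2/3 cm/s.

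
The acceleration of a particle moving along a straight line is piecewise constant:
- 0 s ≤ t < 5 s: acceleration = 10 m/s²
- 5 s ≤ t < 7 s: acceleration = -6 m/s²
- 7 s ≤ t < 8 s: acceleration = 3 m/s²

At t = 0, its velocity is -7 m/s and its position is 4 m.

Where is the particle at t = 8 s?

On each constant-a segment, Δv = aΔt and Δx = v₀Δt + ½aΔt²; chain segment to segment.
0–5 s: v starts -7 m/s; Δx = -7·5 + ½·10·5² = 90 m; v ends 43 m/s.
5–7 s: v starts 43 m/s; Δx = 43·2 + ½·-6·2² = 74 m; v ends 31 m/s.
7–8 s: v starts 31 m/s; Δx = 31·1 + ½·3·1² = 32.5 m; v ends 34 m/s.
x(8) = 4 + Σ Δx = 200.5 m.

200.5 m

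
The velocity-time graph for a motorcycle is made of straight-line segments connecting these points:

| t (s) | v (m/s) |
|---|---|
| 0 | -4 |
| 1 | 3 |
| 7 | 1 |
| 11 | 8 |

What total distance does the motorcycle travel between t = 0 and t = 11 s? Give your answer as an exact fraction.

445/14 m

Distance (not displacement) is the total path length: add the absolute areas under v-t.
0–1 s: v = 0 at t = 4/7 s; triangle areas 8/7 + 9/14 = 25/14 m
1–7 s: |½(3 + 1)(6)| = 12 m
7–11 s: |½(1 + 8)(4)| = 18 m
Total distance = 445/14 m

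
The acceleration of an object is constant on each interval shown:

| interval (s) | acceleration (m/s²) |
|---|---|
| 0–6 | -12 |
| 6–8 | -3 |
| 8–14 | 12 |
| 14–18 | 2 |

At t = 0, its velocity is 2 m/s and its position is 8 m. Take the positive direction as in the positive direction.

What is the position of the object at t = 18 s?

On each constant-a segment, Δv = aΔt and Δx = v₀Δt + ½aΔt²; chain segment to segment.
0–6 s: v starts 2 m/s; Δx = 2·6 + ½·-12·6² = -204 m; v ends -70 m/s.
6–8 s: v starts -70 m/s; Δx = -70·2 + ½·-3·2² = -146 m; v ends -76 m/s.
8–14 s: v starts -76 m/s; Δx = -76·6 + ½·12·6² = -240 m; v ends -4 m/s.
14–18 s: v starts -4 m/s; Δx = -4·4 + ½·2·4² = 0 m; v ends 4 m/s.
x(18) = 8 + Σ Δx = -582 m.

-582 m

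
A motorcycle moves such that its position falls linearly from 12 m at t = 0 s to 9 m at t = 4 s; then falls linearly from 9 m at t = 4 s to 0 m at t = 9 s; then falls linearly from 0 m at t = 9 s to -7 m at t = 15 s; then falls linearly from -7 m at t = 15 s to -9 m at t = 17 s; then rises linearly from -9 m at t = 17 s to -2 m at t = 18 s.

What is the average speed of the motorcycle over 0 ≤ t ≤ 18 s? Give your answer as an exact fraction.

14/9 m/s

Average speed = (total path length)/(elapsed time); on a piecewise-linear x-t graph the path length is Σ|Δx|.
0–4 s: |Δx| = |9 − 12| = 3 m
4–9 s: |Δx| = |0 − 9| = 9 m
9–15 s: |Δx| = |-7 − 0| = 7 m
15–17 s: |Δx| = |-9 − -7| = 2 m
17–18 s: |Δx| = |-2 − -9| = 7 m
Total path = 28 m; average speed = 28/18 = 14/9 m/s.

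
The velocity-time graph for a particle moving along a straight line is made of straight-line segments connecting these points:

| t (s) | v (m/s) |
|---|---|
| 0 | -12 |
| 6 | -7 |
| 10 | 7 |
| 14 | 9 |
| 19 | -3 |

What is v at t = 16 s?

On 14–19 s the graph is linear from 9 to -3 m/s: v(16) = 9 + (-3 − 9)·(16 − 14)/(19 − 14) = 4.2 m/s.

4.2 m/s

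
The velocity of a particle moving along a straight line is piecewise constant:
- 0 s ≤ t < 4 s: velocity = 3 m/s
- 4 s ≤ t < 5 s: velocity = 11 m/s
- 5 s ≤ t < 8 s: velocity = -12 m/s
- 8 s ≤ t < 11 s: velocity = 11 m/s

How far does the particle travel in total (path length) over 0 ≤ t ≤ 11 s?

92 m

Distance (not displacement) is the total path length: add the absolute areas under v-t.
0–4 s: |3| × 4 = 12 m
4–5 s: |11| × 1 = 11 m
5–8 s: |-12| × 3 = 36 m
8–11 s: |11| × 3 = 33 m
Total distance = 92 m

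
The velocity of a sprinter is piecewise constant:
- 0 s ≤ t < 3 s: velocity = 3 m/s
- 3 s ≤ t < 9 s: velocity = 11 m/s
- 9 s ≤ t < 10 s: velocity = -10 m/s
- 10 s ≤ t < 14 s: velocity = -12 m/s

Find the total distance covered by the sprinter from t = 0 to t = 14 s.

133 m

Distance (not displacement) is the total path length: add the absolute areas under v-t.
0–3 s: |3| × 3 = 9 m
3–9 s: |11| × 6 = 66 m
9–10 s: |-10| × 1 = 10 m
10–14 s: |-12| × 4 = 48 m
Total distance = 133 m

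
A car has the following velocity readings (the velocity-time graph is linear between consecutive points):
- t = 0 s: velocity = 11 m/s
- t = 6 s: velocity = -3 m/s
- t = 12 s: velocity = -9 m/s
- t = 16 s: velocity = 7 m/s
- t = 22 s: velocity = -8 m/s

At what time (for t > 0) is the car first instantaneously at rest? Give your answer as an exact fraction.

v changes sign on 0–6 s (from 11 to -3); the graph is linear there, so v = 0 at t = 0 + (-11)·(6 − 0)/(-3 − 11) = 33/7 s.

t = 33/7 s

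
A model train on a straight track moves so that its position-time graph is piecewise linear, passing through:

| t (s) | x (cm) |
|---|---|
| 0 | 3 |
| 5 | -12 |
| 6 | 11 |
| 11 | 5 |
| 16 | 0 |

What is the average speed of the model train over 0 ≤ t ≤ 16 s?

3.0625 cm/s

Average speed = (total path length)/(elapsed time); on a piecewise-linear x-t graph the path length is Σ|Δx|.
0–5 s: |Δx| = |-12 − 3| = 15 cm
5–6 s: |Δx| = |11 − -12| = 23 cm
6–11 s: |Δx| = |5 − 11| = 6 cm
11–16 s: |Δx| = |0 − 5| = 5 cm
Total path = 49 cm; average speed = 49/16 = 3.0625 cm/s.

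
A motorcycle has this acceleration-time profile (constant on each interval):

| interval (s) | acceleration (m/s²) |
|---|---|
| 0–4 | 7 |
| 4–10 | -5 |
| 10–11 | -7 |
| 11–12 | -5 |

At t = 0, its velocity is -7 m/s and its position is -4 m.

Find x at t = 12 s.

On each constant-a segment, Δv = aΔt and Δx = v₀Δt + ½aΔt²; chain segment to segment.
0–4 s: v starts -7 m/s; Δx = -7·4 + ½·7·4² = 28 m; v ends 21 m/s.
4–10 s: v starts 21 m/s; Δx = 21·6 + ½·-5·6² = 36 m; v ends -9 m/s.
10–11 s: v starts -9 m/s; Δx = -9·1 + ½·-7·1² = -12.5 m; v ends -16 m/s.
11–12 s: v starts -16 m/s; Δx = -16·1 + ½·-5·1² = -18.5 m; v ends -21 m/s.
x(12) = -4 + Σ Δx = 29 m.

29 m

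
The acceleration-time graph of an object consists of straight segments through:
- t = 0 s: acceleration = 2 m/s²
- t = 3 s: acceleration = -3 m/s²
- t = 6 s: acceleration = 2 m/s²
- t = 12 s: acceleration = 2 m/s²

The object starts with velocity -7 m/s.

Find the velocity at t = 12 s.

Δv equals the area under the a-t graph; then v = v₀ + Δv.
0–3 s: ½(2 + -3)(3) = -1.5 m/s
3–6 s: ½(-3 + 2)(3) = -1.5 m/s
6–12 s: 2 × 6 = 12 m/s
Δv = 9 m/s, so v(12) = -7 + (9) = 2 m/s.

2 m/s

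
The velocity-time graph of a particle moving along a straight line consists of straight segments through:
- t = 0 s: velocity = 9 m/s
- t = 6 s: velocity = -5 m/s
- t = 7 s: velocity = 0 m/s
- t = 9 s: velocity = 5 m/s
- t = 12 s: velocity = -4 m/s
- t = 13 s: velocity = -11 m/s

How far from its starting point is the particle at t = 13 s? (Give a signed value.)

8.5 m

Net displacement equals the area under the velocity-time graph (areas below the axis count negative).
0–6 s: ½(9 + -5)(6) = 12 m
6–7 s: ½(-5 + 0)(1) = -2.5 m
7–9 s: ½(0 + 5)(2) = 5 m
9–12 s: ½(5 + -4)(3) = 1.5 m
12–13 s: ½(-4 + -11)(1) = -7.5 m
Net displacement = 8.5 m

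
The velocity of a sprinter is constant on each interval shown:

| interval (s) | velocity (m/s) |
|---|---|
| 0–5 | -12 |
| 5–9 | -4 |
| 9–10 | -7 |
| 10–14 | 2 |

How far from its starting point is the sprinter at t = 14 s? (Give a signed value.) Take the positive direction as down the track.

-75 m

Displacement is the signed area under the v-t curve.
0–5 s: -12 × 5 = -60 m
5–9 s: -4 × 4 = -16 m
9–10 s: -7 × 1 = -7 m
10–14 s: 2 × 4 = 8 m
Net displacement = -75 m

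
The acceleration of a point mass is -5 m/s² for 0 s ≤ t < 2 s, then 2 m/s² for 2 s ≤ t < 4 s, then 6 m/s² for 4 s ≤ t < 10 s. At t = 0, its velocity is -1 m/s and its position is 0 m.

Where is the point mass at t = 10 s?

On each constant-a segment, Δv = aΔt and Δx = v₀Δt + ½aΔt²; chain segment to segment.
0–2 s: v starts -1 m/s; Δx = -1·2 + ½·-5·2² = -12 m; v ends -11 m/s.
2–4 s: v starts -11 m/s; Δx = -11·2 + ½·2·2² = -18 m; v ends -7 m/s.
4–10 s: v starts -7 m/s; Δx = -7·6 + ½·6·6² = 66 m; v ends 29 m/s.
x(10) = 0 + Σ Δx = 36 m.

36 m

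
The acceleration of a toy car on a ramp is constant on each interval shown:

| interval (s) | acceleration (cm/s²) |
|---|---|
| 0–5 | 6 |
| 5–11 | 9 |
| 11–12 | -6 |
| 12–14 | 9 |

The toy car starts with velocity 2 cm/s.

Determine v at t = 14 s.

98 cm/s

Δv equals the area under the a-t graph; then v = v₀ + Δv.
0–5 s: 6 × 5 = 30 cm/s
5–11 s: 9 × 6 = 54 cm/s
11–12 s: -6 × 1 = -6 cm/s
12–14 s: 9 × 2 = 18 cm/s
Δv = 96 cm/s, so v(14) = 2 + (96) = 98 cm/s.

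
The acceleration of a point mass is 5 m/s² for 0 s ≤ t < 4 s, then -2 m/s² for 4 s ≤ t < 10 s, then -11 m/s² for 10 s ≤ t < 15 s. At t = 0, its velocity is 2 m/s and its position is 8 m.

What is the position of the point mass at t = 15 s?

64.5 m

On each constant-a segment, Δv = aΔt and Δx = v₀Δt + ½aΔt²; chain segment to segment.
0–4 s: v starts 2 m/s; Δx = 2·4 + ½·5·4² = 48 m; v ends 22 m/s.
4–10 s: v starts 22 m/s; Δx = 22·6 + ½·-2·6² = 96 m; v ends 10 m/s.
10–15 s: v starts 10 m/s; Δx = 10·5 + ½·-11·5² = -87.5 m; v ends -45 m/s.
x(15) = 8 + Σ Δx = 64.5 m.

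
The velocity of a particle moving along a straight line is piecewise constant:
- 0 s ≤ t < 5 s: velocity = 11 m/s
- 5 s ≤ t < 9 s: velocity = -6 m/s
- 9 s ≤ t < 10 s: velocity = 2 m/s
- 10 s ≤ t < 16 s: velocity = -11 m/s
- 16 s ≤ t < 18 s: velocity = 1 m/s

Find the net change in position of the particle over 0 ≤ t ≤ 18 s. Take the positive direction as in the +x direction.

-31 m

Net displacement equals the area under the velocity-time graph (areas below the axis count negative).
0–5 s: 11 × 5 = 55 m
5–9 s: -6 × 4 = -24 m
9–10 s: 2 × 1 = 2 m
10–16 s: -11 × 6 = -66 m
16–18 s: 1 × 2 = 2 m
Net displacement = -31 m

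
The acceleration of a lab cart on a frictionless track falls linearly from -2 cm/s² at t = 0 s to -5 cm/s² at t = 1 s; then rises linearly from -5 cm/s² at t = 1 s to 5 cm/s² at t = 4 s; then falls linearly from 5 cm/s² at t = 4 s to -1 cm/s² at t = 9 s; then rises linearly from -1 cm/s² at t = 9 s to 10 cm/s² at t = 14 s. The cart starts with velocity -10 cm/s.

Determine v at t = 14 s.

19 cm/s

Δv equals the area under the a-t graph; then v = v₀ + Δv.
0–1 s: ½(-2 + -5)(1) = -3.5 cm/s
1–4 s: ½(-5 + 5)(3) = 0 cm/s
4–9 s: ½(5 + -1)(5) = 10 cm/s
9–14 s: ½(-1 + 10)(5) = 22.5 cm/s
Δv = 29 cm/s, so v(14) = -10 + (29) = 19 cm/s.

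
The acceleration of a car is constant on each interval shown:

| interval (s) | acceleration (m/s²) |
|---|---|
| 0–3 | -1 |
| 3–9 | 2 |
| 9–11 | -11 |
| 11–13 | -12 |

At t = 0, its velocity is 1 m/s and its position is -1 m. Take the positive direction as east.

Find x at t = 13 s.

-28.5 m

On each constant-a segment, Δv = aΔt and Δx = v₀Δt + ½aΔt²; chain segment to segment.
0–3 s: v starts 1 m/s; Δx = 1·3 + ½·-1·3² = -1.5 m; v ends -2 m/s.
3–9 s: v starts -2 m/s; Δx = -2·6 + ½·2·6² = 24 m; v ends 10 m/s.
9–11 s: v starts 10 m/s; Δx = 10·2 + ½·-11·2² = -2 m; v ends -12 m/s.
11–13 s: v starts -12 m/s; Δx = -12·2 + ½·-12·2² = -48 m; v ends -36 m/s.
x(13) = -1 + Σ Δx = -28.5 m.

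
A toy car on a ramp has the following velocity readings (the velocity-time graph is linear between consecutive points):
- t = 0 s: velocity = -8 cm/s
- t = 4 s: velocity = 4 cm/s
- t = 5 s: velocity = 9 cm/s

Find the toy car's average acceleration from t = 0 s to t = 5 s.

3.4 cm/s²

Average acceleration = Δv/Δt = (9 − -8)/(5 − 0) = 3.4 cm/s².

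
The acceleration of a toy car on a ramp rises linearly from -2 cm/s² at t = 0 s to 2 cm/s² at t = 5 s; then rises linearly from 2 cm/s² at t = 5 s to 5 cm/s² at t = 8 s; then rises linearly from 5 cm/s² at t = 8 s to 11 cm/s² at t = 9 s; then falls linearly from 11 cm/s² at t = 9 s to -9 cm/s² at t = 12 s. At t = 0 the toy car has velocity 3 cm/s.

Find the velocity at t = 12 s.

Δv equals the area under the a-t graph; then v = v₀ + Δv.
0–5 s: ½(-2 + 2)(5) = 0 cm/s
5–8 s: ½(2 + 5)(3) = 10.5 cm/s
8–9 s: ½(5 + 11)(1) = 8 cm/s
9–12 s: ½(11 + -9)(3) = 3 cm/s
Δv = 21.5 cm/s, so v(12) = 3 + (21.5) = 24.5 cm/s.

24.5 cm/s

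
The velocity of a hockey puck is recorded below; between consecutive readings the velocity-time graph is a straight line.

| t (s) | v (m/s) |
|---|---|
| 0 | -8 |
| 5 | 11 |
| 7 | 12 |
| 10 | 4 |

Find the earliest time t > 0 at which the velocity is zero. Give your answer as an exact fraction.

t = 40/19 s

v changes sign on 0–5 s (from -8 to 11); the graph is linear there, so v = 0 at t = 0 + (8)·(5 − 0)/(11 − -8) = 40/19 s.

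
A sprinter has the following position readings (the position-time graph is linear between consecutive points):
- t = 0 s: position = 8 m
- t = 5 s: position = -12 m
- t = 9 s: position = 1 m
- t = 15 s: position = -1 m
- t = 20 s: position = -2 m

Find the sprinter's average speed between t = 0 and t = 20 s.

Average speed = (total path length)/(elapsed time); on a piecewise-linear x-t graph the path length is Σ|Δx|.
0–5 s: |Δx| = |-12 − 8| = 20 m
5–9 s: |Δx| = |1 − -12| = 13 m
9–15 s: |Δx| = |-1 − 1| = 2 m
15–20 s: |Δx| = |-2 − -1| = 1 m
Total path = 36 m; average speed = 36/20 = 1.8 m/s.

1.8 m/s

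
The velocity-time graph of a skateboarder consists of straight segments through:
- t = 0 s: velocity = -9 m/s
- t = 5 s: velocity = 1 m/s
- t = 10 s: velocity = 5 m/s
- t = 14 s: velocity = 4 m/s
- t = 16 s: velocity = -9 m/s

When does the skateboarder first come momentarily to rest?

v changes sign on 0–5 s (from -9 to 1); the graph is linear there, so v = 0 at t = 0 + (9)·(5 − 0)/(1 − -9) = 4.5 s.

t = 4.5 s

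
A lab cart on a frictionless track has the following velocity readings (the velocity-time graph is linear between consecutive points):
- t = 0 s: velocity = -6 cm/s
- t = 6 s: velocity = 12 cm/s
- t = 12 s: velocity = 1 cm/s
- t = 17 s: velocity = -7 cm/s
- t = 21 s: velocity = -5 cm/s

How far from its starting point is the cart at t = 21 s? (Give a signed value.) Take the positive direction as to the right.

Displacement is the signed area under the v-t curve.
0–6 s: ½(-6 + 12)(6) = 18 cm
6–12 s: ½(12 + 1)(6) = 39 cm
12–17 s: ½(1 + -7)(5) = -15 cm
17–21 s: ½(-7 + -5)(4) = -24 cm
Net displacement = 18 cm

18 cm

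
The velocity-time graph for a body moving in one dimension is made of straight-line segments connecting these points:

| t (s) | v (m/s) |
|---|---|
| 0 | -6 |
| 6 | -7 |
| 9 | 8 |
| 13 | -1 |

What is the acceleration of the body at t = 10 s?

Acceleration is the slope of the v-t graph on 9–13 s: (-1 − 8)/(13 − 9) = -2.25 m/s².

-2.25 m/s²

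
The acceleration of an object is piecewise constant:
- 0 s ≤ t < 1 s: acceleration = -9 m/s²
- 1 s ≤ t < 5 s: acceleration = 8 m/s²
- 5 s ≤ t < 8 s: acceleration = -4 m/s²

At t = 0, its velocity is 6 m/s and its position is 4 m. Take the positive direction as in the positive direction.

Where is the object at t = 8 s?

126.5 m

On each constant-a segment, Δv = aΔt and Δx = v₀Δt + ½aΔt²; chain segment to segment.
0–1 s: v starts 6 m/s; Δx = 6·1 + ½·-9·1² = 1.5 m; v ends -3 m/s.
1–5 s: v starts -3 m/s; Δx = -3·4 + ½·8·4² = 52 m; v ends 29 m/s.
5–8 s: v starts 29 m/s; Δx = 29·3 + ½·-4·3² = 69 m; v ends 17 m/s.
x(8) = 4 + Σ Δx = 126.5 m.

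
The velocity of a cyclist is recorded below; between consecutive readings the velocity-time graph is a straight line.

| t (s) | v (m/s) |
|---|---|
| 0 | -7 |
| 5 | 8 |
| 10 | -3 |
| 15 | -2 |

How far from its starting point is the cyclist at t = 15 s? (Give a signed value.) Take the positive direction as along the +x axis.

Net displacement equals the area under the velocity-time graph (areas below the axis count negative).
0–5 s: ½(-7 + 8)(5) = 2.5 m
5–10 s: ½(8 + -3)(5) = 12.5 m
10–15 s: ½(-3 + -2)(5) = -12.5 m
Net displacement = 2.5 m

2.5 m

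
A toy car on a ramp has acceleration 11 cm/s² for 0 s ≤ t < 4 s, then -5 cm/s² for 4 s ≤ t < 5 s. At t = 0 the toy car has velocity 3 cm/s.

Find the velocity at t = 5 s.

42 cm/s

Δv equals the area under the a-t graph; then v = v₀ + Δv.
0–4 s: 11 × 4 = 44 cm/s
4–5 s: -5 × 1 = -5 cm/s
Δv = 39 cm/s, so v(5) = 3 + (39) = 42 cm/s.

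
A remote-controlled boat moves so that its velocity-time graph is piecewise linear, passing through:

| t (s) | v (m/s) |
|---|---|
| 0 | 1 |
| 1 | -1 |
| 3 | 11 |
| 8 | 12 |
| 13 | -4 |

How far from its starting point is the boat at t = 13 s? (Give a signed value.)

Net displacement equals the area under the velocity-time graph (areas below the axis count negative).
0–1 s: ½(1 + -1)(1) = 0 m
1–3 s: ½(-1 + 11)(2) = 10 m
3–8 s: ½(11 + 12)(5) = 57.5 m
8–13 s: ½(12 + -4)(5) = 20 m
Net displacement = 87.5 m

87.5 m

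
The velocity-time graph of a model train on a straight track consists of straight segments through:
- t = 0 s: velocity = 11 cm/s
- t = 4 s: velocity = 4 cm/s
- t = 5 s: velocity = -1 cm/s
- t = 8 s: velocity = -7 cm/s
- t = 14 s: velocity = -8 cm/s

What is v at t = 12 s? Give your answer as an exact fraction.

-23/3 cm/s

On 8–14 s the graph is linear from -7 to -8 cm/s: v(12) = -7 + (-8 − -7)·(12 − 8)/(14 − 8) = -23/3 cm/s.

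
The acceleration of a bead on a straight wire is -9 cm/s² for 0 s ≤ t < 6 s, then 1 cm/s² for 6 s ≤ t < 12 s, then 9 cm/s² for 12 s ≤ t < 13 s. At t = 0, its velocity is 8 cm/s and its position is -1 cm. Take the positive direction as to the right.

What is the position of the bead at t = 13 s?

-408.5 cm

On each constant-a segment, Δv = aΔt and Δx = v₀Δt + ½aΔt²; chain segment to segment.
0–6 s: v starts 8 cm/s; Δx = 8·6 + ½·-9·6² = -114 cm; v ends -46 cm/s.
6–12 s: v starts -46 cm/s; Δx = -46·6 + ½·1·6² = -258 cm; v ends -40 cm/s.
12–13 s: v starts -40 cm/s; Δx = -40·1 + ½·9·1² = -35.5 cm; v ends -31 cm/s.
x(13) = -1 + Σ Δx = -408.5 cm.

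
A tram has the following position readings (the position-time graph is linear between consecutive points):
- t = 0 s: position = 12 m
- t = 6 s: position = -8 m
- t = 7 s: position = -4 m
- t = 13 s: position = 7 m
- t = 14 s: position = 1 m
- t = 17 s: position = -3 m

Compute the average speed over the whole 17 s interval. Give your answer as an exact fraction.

Average speed = (total path length)/(elapsed time); on a piecewise-linear x-t graph the path length is Σ|Δx|.
0–6 s: |Δx| = |-8 − 12| = 20 m
6–7 s: |Δx| = |-4 − -8| = 4 m
7–13 s: |Δx| = |7 − -4| = 11 m
13–14 s: |Δx| = |1 − 7| = 6 m
14–17 s: |Δx| = |-3 − 1| = 4 m
Total path = 45 m; average speed = 45/17 = 45/17 m/s.

45/17 m/s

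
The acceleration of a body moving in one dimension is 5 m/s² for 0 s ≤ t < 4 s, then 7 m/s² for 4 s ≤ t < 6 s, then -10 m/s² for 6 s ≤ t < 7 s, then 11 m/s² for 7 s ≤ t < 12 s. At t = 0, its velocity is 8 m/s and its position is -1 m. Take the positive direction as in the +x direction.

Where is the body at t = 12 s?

475.5 m

On each constant-a segment, Δv = aΔt and Δx = v₀Δt + ½aΔt²; chain segment to segment.
0–4 s: v starts 8 m/s; Δx = 8·4 + ½·5·4² = 72 m; v ends 28 m/s.
4–6 s: v starts 28 m/s; Δx = 28·2 + ½·7·2² = 70 m; v ends 42 m/s.
6–7 s: v starts 42 m/s; Δx = 42·1 + ½·-10·1² = 37 m; v ends 32 m/s.
7–12 s: v starts 32 m/s; Δx = 32·5 + ½·11·5² = 297.5 m; v ends 87 m/s.
x(12) = -1 + Σ Δx = 475.5 m.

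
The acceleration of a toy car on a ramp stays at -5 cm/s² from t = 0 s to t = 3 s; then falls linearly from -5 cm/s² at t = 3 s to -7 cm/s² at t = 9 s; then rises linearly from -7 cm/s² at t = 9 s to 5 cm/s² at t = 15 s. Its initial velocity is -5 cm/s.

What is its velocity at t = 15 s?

Δv equals the area under the a-t graph; then v = v₀ + Δv.
0–3 s: -5 × 3 = -15 cm/s
3–9 s: ½(-5 + -7)(6) = -36 cm/s
9–15 s: ½(-7 + 5)(6) = -6 cm/s
Δv = -57 cm/s, so v(15) = -5 + (-57) = -62 cm/s.

-62 cm/s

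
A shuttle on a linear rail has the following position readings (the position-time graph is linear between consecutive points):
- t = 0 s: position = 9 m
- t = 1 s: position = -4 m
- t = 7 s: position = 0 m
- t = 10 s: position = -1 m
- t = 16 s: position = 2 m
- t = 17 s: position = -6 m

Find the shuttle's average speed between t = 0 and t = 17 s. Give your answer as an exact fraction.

29/17 m/s

Average speed = (total path length)/(elapsed time); on a piecewise-linear x-t graph the path length is Σ|Δx|.
0–1 s: |Δx| = |-4 − 9| = 13 m
1–7 s: |Δx| = |0 − -4| = 4 m
7–10 s: |Δx| = |-1 − 0| = 1 m
10–16 s: |Δx| = |2 − -1| = 3 m
16–17 s: |Δx| = |-6 − 2| = 8 m
Total path = 29 m; average speed = 29/17 = 29/17 m/s.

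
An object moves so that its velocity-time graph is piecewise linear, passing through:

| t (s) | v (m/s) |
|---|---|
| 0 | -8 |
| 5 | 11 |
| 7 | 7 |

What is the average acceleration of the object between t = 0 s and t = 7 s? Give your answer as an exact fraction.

15/7 m/s²

Average acceleration = Δv/Δt = (7 − -8)/(7 − 0) = 15/7 m/s².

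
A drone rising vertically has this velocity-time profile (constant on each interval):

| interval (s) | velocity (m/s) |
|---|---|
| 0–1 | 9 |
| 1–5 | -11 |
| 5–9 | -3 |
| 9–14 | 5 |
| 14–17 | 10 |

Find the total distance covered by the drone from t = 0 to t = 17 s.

Distance (not displacement) is the total path length: add the absolute areas under v-t.
0–1 s: |9| × 1 = 9 m
1–5 s: |-11| × 4 = 44 m
5–9 s: |-3| × 4 = 12 m
9–14 s: |5| × 5 = 25 m
14–17 s: |10| × 3 = 30 m
Total distance = 120 m

120 m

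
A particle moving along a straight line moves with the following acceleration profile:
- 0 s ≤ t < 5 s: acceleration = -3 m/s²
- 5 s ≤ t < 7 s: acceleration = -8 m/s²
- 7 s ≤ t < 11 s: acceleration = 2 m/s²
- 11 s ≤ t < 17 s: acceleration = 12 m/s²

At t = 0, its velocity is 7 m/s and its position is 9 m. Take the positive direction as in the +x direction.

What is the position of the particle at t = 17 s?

On each constant-a segment, Δv = aΔt and Δx = v₀Δt + ½aΔt²; chain segment to segment.
0–5 s: v starts 7 m/s; Δx = 7·5 + ½·-3·5² = -2.5 m; v ends -8 m/s.
5–7 s: v starts -8 m/s; Δx = -8·2 + ½·-8·2² = -32 m; v ends -24 m/s.
7–11 s: v starts -24 m/s; Δx = -24·4 + ½·2·4² = -80 m; v ends -16 m/s.
11–17 s: v starts -16 m/s; Δx = -16·6 + ½·12·6² = 120 m; v ends 56 m/s.
x(17) = 9 + Σ Δx = 14.5 m.

14.5 m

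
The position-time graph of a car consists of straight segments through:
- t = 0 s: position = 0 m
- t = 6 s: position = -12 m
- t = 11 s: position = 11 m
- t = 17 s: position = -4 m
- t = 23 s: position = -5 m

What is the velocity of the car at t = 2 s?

Velocity is the slope of the x-t graph on 0–6 s: (-12 − 0)/(6 − 0) = -2 m/s.

-2 m/s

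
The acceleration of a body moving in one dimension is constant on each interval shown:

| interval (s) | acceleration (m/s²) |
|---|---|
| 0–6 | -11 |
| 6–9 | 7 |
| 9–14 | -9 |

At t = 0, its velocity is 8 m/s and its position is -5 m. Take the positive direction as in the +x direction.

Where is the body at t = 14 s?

On each constant-a segment, Δv = aΔt and Δx = v₀Δt + ½aΔt²; chain segment to segment.
0–6 s: v starts 8 m/s; Δx = 8·6 + ½·-11·6² = -150 m; v ends -58 m/s.
6–9 s: v starts -58 m/s; Δx = -58·3 + ½·7·3² = -142.5 m; v ends -37 m/s.
9–14 s: v starts -37 m/s; Δx = -37·5 + ½·-9·5² = -297.5 m; v ends -82 m/s.
x(14) = -5 + Σ Δx = -595 m.

-595 m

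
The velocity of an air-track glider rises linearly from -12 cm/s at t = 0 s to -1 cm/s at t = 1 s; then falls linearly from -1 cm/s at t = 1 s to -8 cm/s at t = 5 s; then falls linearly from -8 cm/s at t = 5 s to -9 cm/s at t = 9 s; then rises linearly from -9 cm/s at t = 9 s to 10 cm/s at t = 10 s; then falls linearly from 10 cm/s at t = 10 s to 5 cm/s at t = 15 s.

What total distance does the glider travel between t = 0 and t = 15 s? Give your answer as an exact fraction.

3829/38 cm

Total distance travelled is ∫|v| dt — sum the magnitudes of each area piece.
0–1 s: |½(-12 + -1)(1)| = 6.5 cm
1–5 s: |½(-1 + -8)(4)| = 18 cm
5–9 s: |½(-8 + -9)(4)| = 34 cm
9–10 s: v = 0 at t = 180/19 s; triangle areas 81/38 + 50/19 = 181/38 cm
10–15 s: |½(10 + 5)(5)| = 37.5 cm
Total distance = 3829/38 cm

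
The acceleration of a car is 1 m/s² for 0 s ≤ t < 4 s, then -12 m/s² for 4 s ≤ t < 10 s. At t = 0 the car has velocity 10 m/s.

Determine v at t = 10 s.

Δv equals the area under the a-t graph; then v = v₀ + Δv.
0–4 s: 1 × 4 = 4 m/s
4–10 s: -12 × 6 = -72 m/s
Δv = -68 m/s, so v(10) = 10 + (-68) = -58 m/s.

-58 m/s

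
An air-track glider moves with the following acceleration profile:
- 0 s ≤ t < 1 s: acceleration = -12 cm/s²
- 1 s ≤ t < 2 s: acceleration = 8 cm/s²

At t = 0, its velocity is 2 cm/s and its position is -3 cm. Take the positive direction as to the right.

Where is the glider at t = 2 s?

-13 cm

On each constant-a segment, Δv = aΔt and Δx = v₀Δt + ½aΔt²; chain segment to segment.
0–1 s: v starts 2 cm/s; Δx = 2·1 + ½·-12·1² = -4 cm; v ends -10 cm/s.
1–2 s: v starts -10 cm/s; Δx = -10·1 + ½·8·1² = -6 cm; v ends -2 cm/s.
x(2) = -3 + Σ Δx = -13 cm.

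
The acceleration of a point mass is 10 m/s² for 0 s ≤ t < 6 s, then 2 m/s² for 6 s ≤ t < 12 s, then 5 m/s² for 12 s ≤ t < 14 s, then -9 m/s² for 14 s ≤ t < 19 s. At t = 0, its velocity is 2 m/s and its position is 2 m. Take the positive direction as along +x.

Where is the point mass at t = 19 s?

On each constant-a segment, Δv = aΔt and Δx = v₀Δt + ½aΔt²; chain segment to segment.
0–6 s: v starts 2 m/s; Δx = 2·6 + ½·10·6² = 192 m; v ends 62 m/s.
6–12 s: v starts 62 m/s; Δx = 62·6 + ½·2·6² = 408 m; v ends 74 m/s.
12–14 s: v starts 74 m/s; Δx = 74·2 + ½·5·2² = 158 m; v ends 84 m/s.
14–19 s: v starts 84 m/s; Δx = 84·5 + ½·-9·5² = 307.5 m; v ends 39 m/s.
x(19) = 2 + Σ Δx = 1067.5 m.

1067.5 m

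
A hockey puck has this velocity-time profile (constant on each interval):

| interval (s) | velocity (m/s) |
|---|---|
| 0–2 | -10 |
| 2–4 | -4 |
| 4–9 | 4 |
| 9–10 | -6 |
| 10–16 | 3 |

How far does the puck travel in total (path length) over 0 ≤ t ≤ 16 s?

72 m

Total distance travelled is ∫|v| dt — sum the magnitudes of each area piece.
0–2 s: |-10| × 2 = 20 m
2–4 s: |-4| × 2 = 8 m
4–9 s: |4| × 5 = 20 m
9–10 s: |-6| × 1 = 6 m
10–16 s: |3| × 6 = 18 m
Total distance = 72 m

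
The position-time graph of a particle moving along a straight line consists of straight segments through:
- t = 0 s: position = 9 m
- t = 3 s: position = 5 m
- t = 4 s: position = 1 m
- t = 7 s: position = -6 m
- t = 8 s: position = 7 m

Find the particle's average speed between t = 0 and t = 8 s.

3.5 m/s

Average speed = (total path length)/(elapsed time); on a piecewise-linear x-t graph the path length is Σ|Δx|.
0–3 s: |Δx| = |5 − 9| = 4 m
3–4 s: |Δx| = |1 − 5| = 4 m
4–7 s: |Δx| = |-6 − 1| = 7 m
7–8 s: |Δx| = |7 − -6| = 13 m
Total path = 28 m; average speed = 28/8 = 3.5 m/s.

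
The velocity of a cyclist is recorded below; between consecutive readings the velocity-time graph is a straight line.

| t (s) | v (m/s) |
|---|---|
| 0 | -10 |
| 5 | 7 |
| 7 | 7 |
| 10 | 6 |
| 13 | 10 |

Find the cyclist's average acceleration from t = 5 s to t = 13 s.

0.375 m/s²

Average acceleration = Δv/Δt = (10 − 7)/(13 − 5) = 0.375 m/s².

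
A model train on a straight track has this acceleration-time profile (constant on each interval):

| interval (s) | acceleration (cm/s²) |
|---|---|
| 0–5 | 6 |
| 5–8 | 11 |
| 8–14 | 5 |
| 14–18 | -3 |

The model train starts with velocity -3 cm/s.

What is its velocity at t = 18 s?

Δv equals the area under the a-t graph; then v = v₀ + Δv.
0–5 s: 6 × 5 = 30 cm/s
5–8 s: 11 × 3 = 33 cm/s
8–14 s: 5 × 6 = 30 cm/s
14–18 s: -3 × 4 = -12 cm/s
Δv = 81 cm/s, so v(18) = -3 + (81) = 78 cm/s.

78 cm/s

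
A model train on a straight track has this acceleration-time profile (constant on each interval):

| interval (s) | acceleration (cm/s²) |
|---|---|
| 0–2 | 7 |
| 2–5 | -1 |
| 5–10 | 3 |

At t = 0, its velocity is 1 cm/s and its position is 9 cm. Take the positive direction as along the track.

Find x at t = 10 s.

On each constant-a segment, Δv = aΔt and Δx = v₀Δt + ½aΔt²; chain segment to segment.
0–2 s: v starts 1 cm/s; Δx = 1·2 + ½·7·2² = 16 cm; v ends 15 cm/s.
2–5 s: v starts 15 cm/s; Δx = 15·3 + ½·-1·3² = 40.5 cm; v ends 12 cm/s.
5–10 s: v starts 12 cm/s; Δx = 12·5 + ½·3·5² = 97.5 cm; v ends 27 cm/s.
x(10) = 9 + Σ Δx = 163 cm.

163 cm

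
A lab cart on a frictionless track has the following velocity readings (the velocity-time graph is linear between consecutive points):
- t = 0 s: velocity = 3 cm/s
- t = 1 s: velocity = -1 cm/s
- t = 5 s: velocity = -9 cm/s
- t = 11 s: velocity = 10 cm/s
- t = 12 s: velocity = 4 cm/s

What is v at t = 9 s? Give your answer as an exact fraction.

On 5–11 s the graph is linear from -9 to 10 cm/s: v(9) = -9 + (10 − -9)·(9 − 5)/(11 − 5) = 11/3 cm/s.

11/3 cm/s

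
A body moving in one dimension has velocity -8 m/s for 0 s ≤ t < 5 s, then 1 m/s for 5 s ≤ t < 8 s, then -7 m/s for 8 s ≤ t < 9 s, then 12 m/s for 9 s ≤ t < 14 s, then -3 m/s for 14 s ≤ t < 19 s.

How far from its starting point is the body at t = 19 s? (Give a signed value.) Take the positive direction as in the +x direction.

Displacement is the signed area under the v-t curve.
0–5 s: -8 × 5 = -40 m
5–8 s: 1 × 3 = 3 m
8–9 s: -7 × 1 = -7 m
9–14 s: 12 × 5 = 60 m
14–19 s: -3 × 5 = -15 m
Net displacement = 1 m

1 m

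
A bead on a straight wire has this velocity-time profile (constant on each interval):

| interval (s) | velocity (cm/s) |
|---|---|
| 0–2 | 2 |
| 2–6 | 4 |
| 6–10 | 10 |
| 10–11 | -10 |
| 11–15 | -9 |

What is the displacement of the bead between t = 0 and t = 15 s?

14 cm

Net displacement equals the area under the velocity-time graph (areas below the axis count negative).
0–2 s: 2 × 2 = 4 cm
2–6 s: 4 × 4 = 16 cm
6–10 s: 10 × 4 = 40 cm
10–11 s: -10 × 1 = -10 cm
11–15 s: -9 × 4 = -36 cm
Net displacement = 14 cm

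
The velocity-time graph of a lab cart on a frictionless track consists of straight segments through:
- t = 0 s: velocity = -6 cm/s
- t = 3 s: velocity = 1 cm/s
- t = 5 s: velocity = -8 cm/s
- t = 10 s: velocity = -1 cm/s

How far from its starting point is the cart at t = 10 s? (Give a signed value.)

Displacement is the signed area under the v-t curve.
0–3 s: ½(-6 + 1)(3) = -7.5 cm
3–5 s: ½(1 + -8)(2) = -7 cm
5–10 s: ½(-8 + -1)(5) = -22.5 cm
Net displacement = -37 cm

-37 cm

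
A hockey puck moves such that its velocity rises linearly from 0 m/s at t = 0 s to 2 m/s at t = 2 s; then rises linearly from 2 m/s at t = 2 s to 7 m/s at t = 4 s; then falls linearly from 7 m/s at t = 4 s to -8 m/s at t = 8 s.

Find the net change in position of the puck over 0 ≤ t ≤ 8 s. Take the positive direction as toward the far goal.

Net displacement equals the area under the velocity-time graph (areas below the axis count negative).
0–2 s: ½(0 + 2)(2) = 2 m
2–4 s: ½(2 + 7)(2) = 9 m
4–8 s: ½(7 + -8)(4) = -2 m
Net displacement = 9 m

9 m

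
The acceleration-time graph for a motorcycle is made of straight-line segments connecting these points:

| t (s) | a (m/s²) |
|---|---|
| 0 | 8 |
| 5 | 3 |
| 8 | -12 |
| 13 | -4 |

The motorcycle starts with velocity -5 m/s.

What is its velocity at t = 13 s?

Δv equals the area under the a-t graph; then v = v₀ + Δv.
0–5 s: ½(8 + 3)(5) = 27.5 m/s
5–8 s: ½(3 + -12)(3) = -13.5 m/s
8–13 s: ½(-12 + -4)(5) = -40 m/s
Δv = -26 m/s, so v(13) = -5 + (-26) = -31 m/s.

-31 m/s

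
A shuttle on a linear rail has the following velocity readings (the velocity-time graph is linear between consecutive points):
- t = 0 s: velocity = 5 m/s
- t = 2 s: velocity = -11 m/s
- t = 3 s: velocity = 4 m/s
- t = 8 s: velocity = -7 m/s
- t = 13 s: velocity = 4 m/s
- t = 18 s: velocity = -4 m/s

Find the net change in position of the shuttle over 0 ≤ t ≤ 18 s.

Displacement is the signed area under the v-t curve.
0–2 s: ½(5 + -11)(2) = -6 m
2–3 s: ½(-11 + 4)(1) = -3.5 m
3–8 s: ½(4 + -7)(5) = -7.5 m
8–13 s: ½(-7 + 4)(5) = -7.5 m
13–18 s: ½(4 + -4)(5) = 0 m
Net displacement = -24.5 m

-24.5 m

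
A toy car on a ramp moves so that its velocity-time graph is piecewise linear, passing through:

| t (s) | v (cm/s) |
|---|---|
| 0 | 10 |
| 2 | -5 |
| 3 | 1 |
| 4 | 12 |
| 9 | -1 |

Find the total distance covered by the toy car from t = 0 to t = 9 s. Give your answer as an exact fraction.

Total distance travelled is ∫|v| dt — sum the magnitudes of each area piece.
0–2 s: v = 0 at t = 4/3 s; triangle areas 20/3 + 5/3 = 25/3 cm
2–3 s: v = 0 at t = 17/6 s; triangle areas 25/12 + 1/12 = 13/6 cm
3–4 s: |½(1 + 12)(1)| = 6.5 cm
4–9 s: v = 0 at t = 112/13 s; triangle areas 360/13 + 5/26 = 725/26 cm
Total distance = 1167/26 cm

1167/26 cm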